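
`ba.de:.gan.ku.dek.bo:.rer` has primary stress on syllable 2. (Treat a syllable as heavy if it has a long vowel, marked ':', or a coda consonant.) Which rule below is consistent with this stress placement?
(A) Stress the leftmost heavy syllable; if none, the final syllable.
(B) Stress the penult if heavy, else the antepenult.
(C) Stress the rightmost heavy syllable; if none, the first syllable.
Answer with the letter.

Rule A → syllable 2 ✓.
Rule B → syllable 6 (observed: 2).
Rule C → syllable 7 (observed: 2).

A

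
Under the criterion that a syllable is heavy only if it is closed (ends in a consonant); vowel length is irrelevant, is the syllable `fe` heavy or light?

`fe`: short vowel, open (no coda). Open (no coda) → light.

light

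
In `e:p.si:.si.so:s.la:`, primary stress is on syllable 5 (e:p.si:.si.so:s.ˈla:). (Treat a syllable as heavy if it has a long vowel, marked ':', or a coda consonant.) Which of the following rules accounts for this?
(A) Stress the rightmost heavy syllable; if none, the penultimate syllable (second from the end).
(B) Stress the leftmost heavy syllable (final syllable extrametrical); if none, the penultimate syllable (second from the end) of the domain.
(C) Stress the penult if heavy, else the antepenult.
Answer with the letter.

Rule A → syllable 5 ✓.
Rule B → syllable 1 (observed: 5).
Rule C → syllable 4 (observed: 5).

A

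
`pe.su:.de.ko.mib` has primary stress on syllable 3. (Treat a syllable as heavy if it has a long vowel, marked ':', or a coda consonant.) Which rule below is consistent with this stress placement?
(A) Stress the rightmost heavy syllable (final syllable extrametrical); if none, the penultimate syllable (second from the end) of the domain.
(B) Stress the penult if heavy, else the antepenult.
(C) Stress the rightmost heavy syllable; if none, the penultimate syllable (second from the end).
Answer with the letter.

B

Rule A → syllable 2 (observed: 3).
Rule B → syllable 3 ✓.
Rule C → syllable 5 (observed: 3).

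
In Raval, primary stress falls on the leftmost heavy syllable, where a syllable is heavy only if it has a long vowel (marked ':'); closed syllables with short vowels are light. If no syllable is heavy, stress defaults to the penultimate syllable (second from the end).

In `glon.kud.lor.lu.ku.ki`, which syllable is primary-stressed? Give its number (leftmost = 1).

5

Weights: 1 glon L, 2 kud L, 3 lor L, 4 lu L, 5 ku L, 6 ki L.
No heavy syllable in the domain; default to the penultimate syllable (second from the end) = syllable 5.
Primary stress: syllable 5 → glon.kud.lor.lu.ˈku.ki.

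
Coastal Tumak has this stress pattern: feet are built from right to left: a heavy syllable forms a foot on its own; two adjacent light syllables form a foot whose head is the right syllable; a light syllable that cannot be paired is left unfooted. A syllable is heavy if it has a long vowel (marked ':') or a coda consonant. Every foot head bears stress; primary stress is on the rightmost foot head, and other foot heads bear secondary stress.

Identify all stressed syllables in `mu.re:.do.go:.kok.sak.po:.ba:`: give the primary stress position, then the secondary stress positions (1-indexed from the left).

primary 8, secondary 2, 4, 5, 6, 7

Weights: 1 mu L, 2 re: H, 3 do L, 4 go: H, 5 kok H, 6 sak H, 7 po: H, 8 ba: H.
Parse right to left (heavy = foot alone; LL = one foot; stranded L unfooted): mu (ˈre:) do (ˈgo:) (ˈkok) (ˈsak) (ˈpo:) (ˈba:).
Foot heads: 2, 4, 5, 6, 7, 8.
Primary stress on the rightmost head = syllable 8.
Secondary stress on 2, 4, 5, 6, 7: mu.ˌre:.do.ˌgo:.ˌkok.ˌsak.ˌpo:.ˈba:.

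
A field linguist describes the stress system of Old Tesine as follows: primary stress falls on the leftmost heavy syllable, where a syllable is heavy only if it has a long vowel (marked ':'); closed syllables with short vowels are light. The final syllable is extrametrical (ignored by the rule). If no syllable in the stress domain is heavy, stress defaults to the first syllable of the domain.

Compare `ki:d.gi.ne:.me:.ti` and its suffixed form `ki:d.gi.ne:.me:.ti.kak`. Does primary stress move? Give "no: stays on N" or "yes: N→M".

Base `ki:d.gi.ne:.me:.ti` (5 syllables):
  The final syllable (5, ti) is extrametrical; the stress domain is syllables 1–4.
  Weights: 1 ki:d H, 2 gi L, 3 ne: H, 4 me: H.
  Heavy syllables in the domain: 1, 3, 4. The leftmost is syllable 1 (ki:d).
  → primary stress on syllable 1.
Suffixed `ki:d.gi.ne:.me:.ti.kak` (6 syllables):
  The final syllable (6, kak) is extrametrical; the stress domain is syllables 1–5.
  Weights: 1 ki:d H, 2 gi L, 3 ne: H, 4 me: H, 5 ti L.
  Heavy syllables in the domain: 1, 3, 4. The leftmost is syllable 1 (ki:d).
  → primary stress on syllable 1.

no: stays on 1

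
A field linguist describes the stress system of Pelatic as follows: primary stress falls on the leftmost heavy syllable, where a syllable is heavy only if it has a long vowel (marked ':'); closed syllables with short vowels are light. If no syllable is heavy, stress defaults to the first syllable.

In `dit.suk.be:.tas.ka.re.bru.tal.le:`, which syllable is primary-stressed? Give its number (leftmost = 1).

Weights: 1 dit L, 2 suk L, 3 be: H, 4 tas L, 5 ka L, 6 re L, 7 bru L, 8 tal L, 9 le: H.
Heavy syllables in the domain: 3, 9. The leftmost is syllable 3 (be:).
Primary stress: syllable 3 → dit.suk.ˈbe:.tas.ka.re.bru.tal.le:.

3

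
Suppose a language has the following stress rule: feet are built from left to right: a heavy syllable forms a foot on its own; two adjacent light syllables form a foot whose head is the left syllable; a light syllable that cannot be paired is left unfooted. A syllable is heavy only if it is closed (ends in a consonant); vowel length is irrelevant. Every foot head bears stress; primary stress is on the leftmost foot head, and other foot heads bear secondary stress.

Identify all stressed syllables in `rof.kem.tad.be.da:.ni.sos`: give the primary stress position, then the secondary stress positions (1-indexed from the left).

primary 1, secondary 2, 3, 4, 7

Weights: 1 rof H, 2 kem H, 3 tad H, 4 be L, 5 da: L, 6 ni L, 7 sos H.
Parse left to right (heavy = foot alone; LL = one foot; stranded L unfooted): (ˈrof) (ˈkem) (ˈtad) (ˈbe.da:) ni (ˈsos).
Foot heads: 1, 2, 3, 4, 7.
Primary stress on the leftmost head = syllable 1.
Secondary stress on 2, 3, 4, 7: ˈrof.ˌkem.ˌtad.ˌbe.da:.ni.ˌsos.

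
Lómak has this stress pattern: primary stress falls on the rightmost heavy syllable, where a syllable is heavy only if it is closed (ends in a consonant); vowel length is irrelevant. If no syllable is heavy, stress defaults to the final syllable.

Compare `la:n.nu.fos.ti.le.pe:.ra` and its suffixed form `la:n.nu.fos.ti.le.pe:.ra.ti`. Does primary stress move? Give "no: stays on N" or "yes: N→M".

Base `la:n.nu.fos.ti.le.pe:.ra` (7 syllables):
  Weights: 1 la:n H, 2 nu L, 3 fos H, 4 ti L, 5 le L, 6 pe: L, 7 ra L.
  Heavy syllables in the domain: 1, 3. The rightmost is syllable 3 (fos).
  → primary stress on syllable 3.
Suffixed `la:n.nu.fos.ti.le.pe:.ra.ti` (8 syllables):
  Weights: 1 la:n H, 2 nu L, 3 fos H, 4 ti L, 5 le L, 6 pe: L, 7 ra L, 8 ti L.
  Heavy syllables in the domain: 1, 3. The rightmost is syllable 3 (fos).
  → primary stress on syllable 3.

no: stays on 3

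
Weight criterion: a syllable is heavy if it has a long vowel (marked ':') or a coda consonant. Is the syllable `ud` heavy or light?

heavy

`ud`: short vowel, closed (coda /d/). Closed → heavy.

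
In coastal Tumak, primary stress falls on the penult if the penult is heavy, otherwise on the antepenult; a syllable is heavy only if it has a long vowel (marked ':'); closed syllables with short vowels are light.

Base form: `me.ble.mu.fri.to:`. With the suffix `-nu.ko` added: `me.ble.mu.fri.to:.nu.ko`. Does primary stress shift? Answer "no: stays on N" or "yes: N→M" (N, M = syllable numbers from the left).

yes: 3→5

Base `me.ble.mu.fri.to:` (5 syllables):
  Weights: 3 mu L, 4 fri L, 5 to: H.
  The penult (syllable 4, fri) is light, so stress falls on the antepenult (syllable 3, mu).
  → primary stress on syllable 3.
Suffixed `me.ble.mu.fri.to:.nu.ko` (7 syllables):
  Weights: 5 to: H, 6 nu L, 7 ko L.
  The penult (syllable 6, nu) is light, so stress falls on the antepenult (syllable 5, to:).
  → primary stress on syllable 5.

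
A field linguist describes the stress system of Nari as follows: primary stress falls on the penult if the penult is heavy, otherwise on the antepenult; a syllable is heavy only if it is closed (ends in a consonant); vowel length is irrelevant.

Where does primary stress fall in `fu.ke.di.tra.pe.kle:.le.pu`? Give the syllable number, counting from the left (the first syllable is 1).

Weights: 6 kle: L, 7 le L, 8 pu L.
The penult (syllable 7, le) is light, so stress falls on the antepenult (syllable 6, kle:).
Primary stress: syllable 6 → fu.ke.di.tra.pe.ˈkle:.le.pu.

6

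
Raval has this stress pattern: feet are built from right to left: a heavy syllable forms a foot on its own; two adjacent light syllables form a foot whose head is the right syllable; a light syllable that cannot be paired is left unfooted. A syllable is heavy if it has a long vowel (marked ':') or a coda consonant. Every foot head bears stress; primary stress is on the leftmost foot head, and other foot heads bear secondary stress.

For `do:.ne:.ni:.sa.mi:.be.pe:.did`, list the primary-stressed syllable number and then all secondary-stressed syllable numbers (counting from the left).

Weights: 1 do: H, 2 ne: H, 3 ni: H, 4 sa L, 5 mi: H, 6 be L, 7 pe: H, 8 did H.
Parse right to left (heavy = foot alone; LL = one foot; stranded L unfooted): (ˈdo:) (ˈne:) (ˈni:) sa (ˈmi:) be (ˈpe:) (ˈdid).
Foot heads: 1, 2, 3, 5, 7, 8.
Primary stress on the leftmost head = syllable 1.
Secondary stress on 2, 3, 5, 7, 8: ˈdo:.ˌne:.ˌni:.sa.ˌmi:.be.ˌpe:.ˌdid.

primary 1, secondary 2, 3, 5, 7, 8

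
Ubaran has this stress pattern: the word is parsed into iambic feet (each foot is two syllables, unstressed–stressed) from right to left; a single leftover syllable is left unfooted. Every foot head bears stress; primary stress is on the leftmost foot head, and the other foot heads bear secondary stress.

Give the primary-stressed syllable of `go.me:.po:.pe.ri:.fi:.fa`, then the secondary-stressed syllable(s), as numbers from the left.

Parse right to left into iambic (σˈσ) feet: go (me:.ˈpo:) (pe.ˈri:) (fi:.ˈfa). Syllable 1 is left unfooted.
Foot heads (stressed positions): 3, 5, 7.
End Rule Leftmost: primary stress on the leftmost head = syllable 3.
Secondary stress on 5, 7: go.me:.ˈpo:.pe.ˌri:.fi:.ˌfa.

primary 3, secondary 5, 7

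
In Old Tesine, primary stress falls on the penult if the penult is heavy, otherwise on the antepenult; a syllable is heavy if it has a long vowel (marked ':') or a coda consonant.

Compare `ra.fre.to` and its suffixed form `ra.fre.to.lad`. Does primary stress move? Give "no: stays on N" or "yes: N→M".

yes: 1→2

Base `ra.fre.to` (3 syllables):
  Weights: 1 ra L, 2 fre L, 3 to L.
  The penult (syllable 2, fre) is light, so stress falls on the antepenult (syllable 1, ra).
  → primary stress on syllable 1.
Suffixed `ra.fre.to.lad` (4 syllables):
  Weights: 2 fre L, 3 to L, 4 lad H.
  The penult (syllable 3, to) is light, so stress falls on the antepenult (syllable 2, fre).
  → primary stress on syllable 2.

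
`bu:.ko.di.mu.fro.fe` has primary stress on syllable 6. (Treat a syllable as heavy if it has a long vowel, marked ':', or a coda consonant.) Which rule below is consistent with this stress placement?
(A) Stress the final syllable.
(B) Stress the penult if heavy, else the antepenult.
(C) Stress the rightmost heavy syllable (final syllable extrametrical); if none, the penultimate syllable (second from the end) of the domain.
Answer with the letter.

Rule A → syllable 6 ✓.
Rule B → syllable 4 (observed: 6).
Rule C → syllable 1 (observed: 6).

A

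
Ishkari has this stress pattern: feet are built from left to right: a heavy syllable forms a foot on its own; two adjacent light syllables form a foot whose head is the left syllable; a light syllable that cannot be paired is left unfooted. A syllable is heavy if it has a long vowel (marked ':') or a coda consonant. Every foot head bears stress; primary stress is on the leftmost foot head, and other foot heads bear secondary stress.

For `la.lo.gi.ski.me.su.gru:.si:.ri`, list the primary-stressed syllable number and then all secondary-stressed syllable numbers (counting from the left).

Weights: 1 la L, 2 lo L, 3 gi L, 4 ski L, 5 me L, 6 su L, 7 gru: H, 8 si: H, 9 ri L.
Parse left to right (heavy = foot alone; LL = one foot; stranded L unfooted): (ˈla.lo) (ˈgi.ski) (ˈme.su) (ˈgru:) (ˈsi:) ri.
Foot heads: 1, 3, 5, 7, 8.
Primary stress on the leftmost head = syllable 1.
Secondary stress on 3, 5, 7, 8: ˈla.lo.ˌgi.ski.ˌme.su.ˌgru:.ˌsi:.ri.

primary 1, secondary 3, 5, 7, 8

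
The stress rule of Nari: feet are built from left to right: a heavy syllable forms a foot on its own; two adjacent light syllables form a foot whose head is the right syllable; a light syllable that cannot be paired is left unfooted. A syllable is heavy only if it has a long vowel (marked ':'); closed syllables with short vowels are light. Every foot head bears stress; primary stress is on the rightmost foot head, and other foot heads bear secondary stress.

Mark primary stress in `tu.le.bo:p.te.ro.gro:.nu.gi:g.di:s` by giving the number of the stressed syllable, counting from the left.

Weights: 1 tu L, 2 le L, 3 bo:p H, 4 te L, 5 ro L, 6 gro: H, 7 nu L, 8 gi:g H, 9 di:s H.
Parse left to right (heavy = foot alone; LL = one foot; stranded L unfooted): (tu.ˈle) (ˈbo:p) (te.ˈro) (ˈgro:) nu (ˈgi:g) (ˈdi:s).
Foot heads: 2, 3, 5, 6, 8, 9.
Primary stress on the rightmost head = syllable 9.
Primary stress: syllable 9 → tu.le.bo:p.te.ro.gro:.nu.gi:g.ˈdi:s.

9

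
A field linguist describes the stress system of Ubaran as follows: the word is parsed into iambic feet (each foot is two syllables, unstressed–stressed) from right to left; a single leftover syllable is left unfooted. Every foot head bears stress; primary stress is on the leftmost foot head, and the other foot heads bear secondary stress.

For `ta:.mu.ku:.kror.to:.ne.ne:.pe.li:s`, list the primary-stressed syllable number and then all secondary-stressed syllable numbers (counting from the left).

Parse right to left into iambic (σˈσ) feet: ta: (mu.ˈku:) (kror.ˈto:) (ne.ˈne:) (pe.ˈli:s). Syllable 1 is left unfooted.
Foot heads (stressed positions): 3, 5, 7, 9.
End Rule Leftmost: primary stress on the leftmost head = syllable 3.
Secondary stress on 5, 7, 9: ta:.mu.ˈku:.kror.ˌto:.ne.ˌne:.pe.ˌli:s.

primary 3, secondary 5, 7, 9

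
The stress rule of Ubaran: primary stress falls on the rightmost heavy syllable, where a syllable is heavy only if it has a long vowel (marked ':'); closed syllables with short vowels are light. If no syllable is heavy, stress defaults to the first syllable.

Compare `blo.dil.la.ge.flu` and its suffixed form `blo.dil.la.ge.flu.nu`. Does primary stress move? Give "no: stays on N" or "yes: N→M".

no: stays on 1

Base `blo.dil.la.ge.flu` (5 syllables):
  Weights: 1 blo L, 2 dil L, 3 la L, 4 ge L, 5 flu L.
  No heavy syllable in the domain; default to the first syllable = syllable 1.
  → primary stress on syllable 1.
Suffixed `blo.dil.la.ge.flu.nu` (6 syllables):
  Weights: 1 blo L, 2 dil L, 3 la L, 4 ge L, 5 flu L, 6 nu L.
  No heavy syllable in the domain; default to the first syllable = syllable 1.
  → primary stress on syllable 1.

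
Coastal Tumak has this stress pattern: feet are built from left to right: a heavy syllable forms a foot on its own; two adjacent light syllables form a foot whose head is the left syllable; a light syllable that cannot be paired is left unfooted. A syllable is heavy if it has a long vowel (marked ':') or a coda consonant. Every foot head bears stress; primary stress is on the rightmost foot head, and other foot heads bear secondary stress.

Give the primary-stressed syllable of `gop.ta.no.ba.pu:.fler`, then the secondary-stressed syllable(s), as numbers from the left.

primary 6, secondary 1, 2, 5

Weights: 1 gop H, 2 ta L, 3 no L, 4 ba L, 5 pu: H, 6 fler H.
Parse left to right (heavy = foot alone; LL = one foot; stranded L unfooted): (ˈgop) (ˈta.no) ba (ˈpu:) (ˈfler).
Foot heads: 1, 2, 5, 6.
Primary stress on the rightmost head = syllable 6.
Secondary stress on 1, 2, 5: ˌgop.ˌta.no.ba.ˌpu:.ˈfler.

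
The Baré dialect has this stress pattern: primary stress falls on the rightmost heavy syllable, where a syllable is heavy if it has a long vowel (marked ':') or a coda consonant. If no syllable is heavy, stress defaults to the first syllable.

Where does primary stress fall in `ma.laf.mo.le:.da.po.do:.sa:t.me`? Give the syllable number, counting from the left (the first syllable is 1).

Weights: 1 ma L, 2 laf H, 3 mo L, 4 le: H, 5 da L, 6 po L, 7 do: H, 8 sa:t H, 9 me L.
Heavy syllables in the domain: 2, 4, 7, 8. The rightmost is syllable 8 (sa:t).
Primary stress: syllable 8 → ma.laf.mo.le:.da.po.do:.ˈsa:t.me.

8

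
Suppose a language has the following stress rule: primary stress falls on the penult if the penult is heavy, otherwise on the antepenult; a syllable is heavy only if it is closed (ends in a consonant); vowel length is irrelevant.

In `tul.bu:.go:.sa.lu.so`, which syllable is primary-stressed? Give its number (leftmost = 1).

4

Weights: 4 sa L, 5 lu L, 6 so L.
The penult (syllable 5, lu) is light, so stress falls on the antepenult (syllable 4, sa).
Primary stress: syllable 4 → tul.bu:.go:.ˈsa.lu.so.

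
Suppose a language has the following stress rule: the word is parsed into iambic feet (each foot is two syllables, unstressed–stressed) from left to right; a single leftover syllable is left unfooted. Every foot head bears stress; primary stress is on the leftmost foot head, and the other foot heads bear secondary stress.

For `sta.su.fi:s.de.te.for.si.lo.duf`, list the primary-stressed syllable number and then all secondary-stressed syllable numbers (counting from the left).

primary 2, secondary 4, 6, 8

Parse left to right into iambic (σˈσ) feet: (sta.ˈsu) (fi:s.ˈde) (te.ˈfor) (si.ˈlo) duf. Syllable 9 is left unfooted.
Foot heads (stressed positions): 2, 4, 6, 8.
End Rule Leftmost: primary stress on the leftmost head = syllable 2.
Secondary stress on 4, 6, 8: sta.ˈsu.fi:s.ˌde.te.ˌfor.si.ˌlo.duf.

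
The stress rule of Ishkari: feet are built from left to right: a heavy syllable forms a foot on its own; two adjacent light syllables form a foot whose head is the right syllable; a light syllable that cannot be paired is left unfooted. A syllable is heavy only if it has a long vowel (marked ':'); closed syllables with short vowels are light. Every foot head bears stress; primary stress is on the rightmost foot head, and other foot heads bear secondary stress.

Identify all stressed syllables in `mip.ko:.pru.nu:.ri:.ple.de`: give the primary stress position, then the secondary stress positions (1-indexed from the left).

primary 7, secondary 2, 4, 5

Weights: 1 mip L, 2 ko: H, 3 pru L, 4 nu: H, 5 ri: H, 6 ple L, 7 de L.
Parse left to right (heavy = foot alone; LL = one foot; stranded L unfooted): mip (ˈko:) pru (ˈnu:) (ˈri:) (ple.ˈde).
Foot heads: 2, 4, 5, 7.
Primary stress on the rightmost head = syllable 7.
Secondary stress on 2, 4, 5: mip.ˌko:.pru.ˌnu:.ˌri:.ple.ˈde.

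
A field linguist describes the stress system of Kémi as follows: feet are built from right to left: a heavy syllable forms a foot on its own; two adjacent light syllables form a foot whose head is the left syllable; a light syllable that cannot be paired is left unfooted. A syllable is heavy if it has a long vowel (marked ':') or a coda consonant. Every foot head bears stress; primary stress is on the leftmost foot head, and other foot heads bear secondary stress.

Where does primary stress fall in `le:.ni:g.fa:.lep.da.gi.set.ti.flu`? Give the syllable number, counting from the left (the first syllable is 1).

1

Weights: 1 le: H, 2 ni:g H, 3 fa: H, 4 lep H, 5 da L, 6 gi L, 7 set H, 8 ti L, 9 flu L.
Parse right to left (heavy = foot alone; LL = one foot; stranded L unfooted): (ˈle:) (ˈni:g) (ˈfa:) (ˈlep) (ˈda.gi) (ˈset) (ˈti.flu).
Foot heads: 1, 2, 3, 4, 5, 7, 8.
Primary stress on the leftmost head = syllable 1.
Primary stress: syllable 1 → ˈle:.ni:g.fa:.lep.da.gi.set.ti.flu.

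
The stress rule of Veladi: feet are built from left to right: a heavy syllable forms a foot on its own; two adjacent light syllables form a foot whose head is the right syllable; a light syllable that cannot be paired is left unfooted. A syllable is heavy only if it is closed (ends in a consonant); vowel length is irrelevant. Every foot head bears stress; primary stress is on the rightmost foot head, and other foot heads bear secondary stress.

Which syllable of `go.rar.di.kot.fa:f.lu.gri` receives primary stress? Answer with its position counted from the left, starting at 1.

Weights: 1 go L, 2 rar H, 3 di L, 4 kot H, 5 fa:f H, 6 lu L, 7 gri L.
Parse left to right (heavy = foot alone; LL = one foot; stranded L unfooted): go (ˈrar) di (ˈkot) (ˈfa:f) (lu.ˈgri).
Foot heads: 2, 4, 5, 7.
Primary stress on the rightmost head = syllable 7.
Primary stress: syllable 7 → go.rar.di.kot.fa:f.lu.ˈgri.

7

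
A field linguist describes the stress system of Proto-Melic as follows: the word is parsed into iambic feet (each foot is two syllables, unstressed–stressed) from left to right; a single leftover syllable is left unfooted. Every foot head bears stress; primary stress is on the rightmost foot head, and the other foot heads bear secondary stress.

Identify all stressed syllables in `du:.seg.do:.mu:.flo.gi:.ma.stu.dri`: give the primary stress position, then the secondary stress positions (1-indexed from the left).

primary 8, secondary 2, 4, 6

Parse left to right into iambic (σˈσ) feet: (du:.ˈseg) (do:.ˈmu:) (flo.ˈgi:) (ma.ˈstu) dri. Syllable 9 is left unfooted.
Foot heads (stressed positions): 2, 4, 6, 8.
End Rule Rightmost: primary stress on the rightmost head = syllable 8.
Secondary stress on 2, 4, 6: du:.ˌseg.do:.ˌmu:.flo.ˌgi:.ma.ˈstu.dri.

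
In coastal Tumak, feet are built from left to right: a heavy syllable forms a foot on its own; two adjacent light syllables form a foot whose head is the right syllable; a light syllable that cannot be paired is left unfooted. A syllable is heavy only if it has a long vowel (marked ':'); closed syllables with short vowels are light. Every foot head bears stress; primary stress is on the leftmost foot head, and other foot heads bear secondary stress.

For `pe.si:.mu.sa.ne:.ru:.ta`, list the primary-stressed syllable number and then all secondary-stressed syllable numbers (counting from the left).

Weights: 1 pe L, 2 si: H, 3 mu L, 4 sa L, 5 ne: H, 6 ru: H, 7 ta L.
Parse left to right (heavy = foot alone; LL = one foot; stranded L unfooted): pe (ˈsi:) (mu.ˈsa) (ˈne:) (ˈru:) ta.
Foot heads: 2, 4, 5, 6.
Primary stress on the leftmost head = syllable 2.
Secondary stress on 4, 5, 6: pe.ˈsi:.mu.ˌsa.ˌne:.ˌru:.ta.

primary 2, secondary 4, 5, 6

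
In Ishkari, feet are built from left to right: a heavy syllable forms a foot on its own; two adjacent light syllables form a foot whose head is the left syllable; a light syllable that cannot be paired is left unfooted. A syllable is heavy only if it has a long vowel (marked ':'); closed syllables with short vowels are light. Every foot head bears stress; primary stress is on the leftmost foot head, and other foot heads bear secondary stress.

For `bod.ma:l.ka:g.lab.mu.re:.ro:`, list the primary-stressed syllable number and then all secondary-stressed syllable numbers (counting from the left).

primary 2, secondary 3, 4, 6, 7

Weights: 1 bod L, 2 ma:l H, 3 ka:g H, 4 lab L, 5 mu L, 6 re: H, 7 ro: H.
Parse left to right (heavy = foot alone; LL = one foot; stranded L unfooted): bod (ˈma:l) (ˈka:g) (ˈlab.mu) (ˈre:) (ˈro:).
Foot heads: 2, 3, 4, 6, 7.
Primary stress on the leftmost head = syllable 2.
Secondary stress on 3, 4, 6, 7: bod.ˈma:l.ˌka:g.ˌlab.mu.ˌre:.ˌro:.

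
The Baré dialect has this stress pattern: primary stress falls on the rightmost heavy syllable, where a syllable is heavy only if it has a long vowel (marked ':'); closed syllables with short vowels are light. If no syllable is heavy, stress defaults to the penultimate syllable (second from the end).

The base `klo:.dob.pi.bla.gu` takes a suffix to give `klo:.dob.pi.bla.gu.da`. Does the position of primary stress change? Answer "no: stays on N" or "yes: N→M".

no: stays on 1

Base `klo:.dob.pi.bla.gu` (5 syllables):
  Weights: 1 klo: H, 2 dob L, 3 pi L, 4 bla L, 5 gu L.
  Heavy syllables in the domain: 1. The rightmost is syllable 1 (klo:).
  → primary stress on syllable 1.
Suffixed `klo:.dob.pi.bla.gu.da` (6 syllables):
  Weights: 1 klo: H, 2 dob L, 3 pi L, 4 bla L, 5 gu L, 6 da L.
  Heavy syllables in the domain: 1. The rightmost is syllable 1 (klo:).
  → primary stress on syllable 1.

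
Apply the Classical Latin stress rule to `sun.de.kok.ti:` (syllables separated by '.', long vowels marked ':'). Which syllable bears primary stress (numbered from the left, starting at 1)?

Classical Latin: stress the penult if heavy (long vowel or closed), else the antepenult.
Weights: 2 de L, 3 kok H, 4 ti: H.
The penult (syllable 3, kok) is heavy, so it takes stress.
Stress on syllable 3: sun.de.ˈkok.ti:.

3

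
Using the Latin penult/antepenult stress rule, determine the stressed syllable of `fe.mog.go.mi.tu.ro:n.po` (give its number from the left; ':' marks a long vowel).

6

Classical Latin: stress the penult if heavy (long vowel or closed), else the antepenult.
Weights: 5 tu L, 6 ro:n H, 7 po L.
The penult (syllable 6, ro:n) is heavy, so it takes stress.
Stress on syllable 6: fe.mog.go.mi.tu.ˈro:n.po.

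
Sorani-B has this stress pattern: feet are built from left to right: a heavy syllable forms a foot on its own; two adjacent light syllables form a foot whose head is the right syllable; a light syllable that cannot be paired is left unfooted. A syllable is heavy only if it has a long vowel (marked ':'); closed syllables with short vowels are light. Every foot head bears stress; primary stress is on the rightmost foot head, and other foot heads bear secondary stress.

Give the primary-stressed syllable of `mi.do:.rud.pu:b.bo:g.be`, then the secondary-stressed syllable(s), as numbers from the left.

primary 5, secondary 2, 4

Weights: 1 mi L, 2 do: H, 3 rud L, 4 pu:b H, 5 bo:g H, 6 be L.
Parse left to right (heavy = foot alone; LL = one foot; stranded L unfooted): mi (ˈdo:) rud (ˈpu:b) (ˈbo:g) be.
Foot heads: 2, 4, 5.
Primary stress on the rightmost head = syllable 5.
Secondary stress on 2, 4: mi.ˌdo:.rud.ˌpu:b.ˈbo:g.be.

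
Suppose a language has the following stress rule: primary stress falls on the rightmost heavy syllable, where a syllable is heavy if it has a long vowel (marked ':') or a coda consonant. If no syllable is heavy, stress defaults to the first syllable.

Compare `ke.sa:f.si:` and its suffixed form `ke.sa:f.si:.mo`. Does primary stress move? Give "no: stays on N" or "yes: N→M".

no: stays on 3

Base `ke.sa:f.si:` (3 syllables):
  Weights: 1 ke L, 2 sa:f H, 3 si: H.
  Heavy syllables in the domain: 2, 3. The rightmost is syllable 3 (si:).
  → primary stress on syllable 3.
Suffixed `ke.sa:f.si:.mo` (4 syllables):
  Weights: 1 ke L, 2 sa:f H, 3 si: H, 4 mo L.
  Heavy syllables in the domain: 2, 3. The rightmost is syllable 3 (si:).
  → primary stress on syllable 3.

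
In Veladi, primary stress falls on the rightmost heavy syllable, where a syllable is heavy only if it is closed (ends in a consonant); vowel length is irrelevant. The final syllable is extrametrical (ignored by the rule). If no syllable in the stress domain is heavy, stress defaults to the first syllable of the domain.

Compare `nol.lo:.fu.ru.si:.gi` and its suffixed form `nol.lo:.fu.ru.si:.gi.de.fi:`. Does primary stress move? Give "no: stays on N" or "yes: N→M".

no: stays on 1

Base `nol.lo:.fu.ru.si:.gi` (6 syllables):
  The final syllable (6, gi) is extrametrical; the stress domain is syllables 1–5.
  Weights: 1 nol H, 2 lo: L, 3 fu L, 4 ru L, 5 si: L.
  Heavy syllables in the domain: 1. The rightmost is syllable 1 (nol).
  → primary stress on syllable 1.
Suffixed `nol.lo:.fu.ru.si:.gi.de.fi:` (8 syllables):
  The final syllable (8, fi:) is extrametrical; the stress domain is syllables 1–7.
  Weights: 1 nol H, 2 lo: L, 3 fu L, 4 ru L, 5 si: L, 6 gi L, 7 de L.
  Heavy syllables in the domain: 1. The rightmost is syllable 1 (nol).
  → primary stress on syllable 1.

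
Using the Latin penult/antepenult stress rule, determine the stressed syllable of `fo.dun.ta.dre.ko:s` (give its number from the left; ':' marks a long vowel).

Classical Latin: stress the penult if heavy (long vowel or closed), else the antepenult.
Weights: 3 ta L, 4 dre L, 5 ko:s H.
The penult (syllable 4, dre) is light, so stress falls on the antepenult (syllable 3, ta).
Stress on syllable 3: fo.dun.ˈta.dre.ko:s.

3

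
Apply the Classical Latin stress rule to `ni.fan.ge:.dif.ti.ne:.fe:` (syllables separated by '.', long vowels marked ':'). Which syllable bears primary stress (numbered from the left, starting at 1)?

Classical Latin: stress the penult if heavy (long vowel or closed), else the antepenult.
Weights: 5 ti L, 6 ne: H, 7 fe: H.
The penult (syllable 6, ne:) is heavy, so it takes stress.
Stress on syllable 6: ni.fan.ge:.dif.ti.ˈne:.fe:.

6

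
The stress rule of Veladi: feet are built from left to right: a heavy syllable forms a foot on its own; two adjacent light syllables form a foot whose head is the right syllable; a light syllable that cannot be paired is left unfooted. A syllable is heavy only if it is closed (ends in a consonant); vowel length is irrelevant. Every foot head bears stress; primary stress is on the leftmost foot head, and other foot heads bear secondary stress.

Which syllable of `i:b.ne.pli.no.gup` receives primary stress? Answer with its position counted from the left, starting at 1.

1

Weights: 1 i:b H, 2 ne L, 3 pli L, 4 no L, 5 gup H.
Parse left to right (heavy = foot alone; LL = one foot; stranded L unfooted): (ˈi:b) (ne.ˈpli) no (ˈgup).
Foot heads: 1, 3, 5.
Primary stress on the leftmost head = syllable 1.
Primary stress: syllable 1 → ˈi:b.ne.pli.no.gup.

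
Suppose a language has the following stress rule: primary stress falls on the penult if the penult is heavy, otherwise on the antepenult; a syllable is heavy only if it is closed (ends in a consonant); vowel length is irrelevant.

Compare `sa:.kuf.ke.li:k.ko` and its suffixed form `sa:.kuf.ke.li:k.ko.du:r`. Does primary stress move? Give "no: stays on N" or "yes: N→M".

no: stays on 4

Base `sa:.kuf.ke.li:k.ko` (5 syllables):
  Weights: 3 ke L, 4 li:k H, 5 ko L.
  The penult (syllable 4, li:k) is heavy, so it takes stress.
  → primary stress on syllable 4.
Suffixed `sa:.kuf.ke.li:k.ko.du:r` (6 syllables):
  Weights: 4 li:k H, 5 ko L, 6 du:r H.
  The penult (syllable 5, ko) is light, so stress falls on the antepenult (syllable 4, li:k).
  → primary stress on syllable 4.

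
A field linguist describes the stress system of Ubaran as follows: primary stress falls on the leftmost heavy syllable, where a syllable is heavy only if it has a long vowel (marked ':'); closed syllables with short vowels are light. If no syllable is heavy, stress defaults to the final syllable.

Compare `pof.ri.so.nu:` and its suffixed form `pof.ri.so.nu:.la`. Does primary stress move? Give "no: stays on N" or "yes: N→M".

no: stays on 4

Base `pof.ri.so.nu:` (4 syllables):
  Weights: 1 pof L, 2 ri L, 3 so L, 4 nu: H.
  Heavy syllables in the domain: 4. The leftmost is syllable 4 (nu:).
  → primary stress on syllable 4.
Suffixed `pof.ri.so.nu:.la` (5 syllables):
  Weights: 1 pof L, 2 ri L, 3 so L, 4 nu: H, 5 la L.
  Heavy syllables in the domain: 4. The leftmost is syllable 4 (nu:).
  → primary stress on syllable 4.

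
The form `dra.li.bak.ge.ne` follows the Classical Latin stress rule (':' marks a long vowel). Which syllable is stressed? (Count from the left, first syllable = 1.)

3

Classical Latin: stress the penult if heavy (long vowel or closed), else the antepenult.
Weights: 3 bak H, 4 ge L, 5 ne L.
The penult (syllable 4, ge) is light, so stress falls on the antepenult (syllable 3, bak).
Stress on syllable 3: dra.li.ˈbak.ge.ne.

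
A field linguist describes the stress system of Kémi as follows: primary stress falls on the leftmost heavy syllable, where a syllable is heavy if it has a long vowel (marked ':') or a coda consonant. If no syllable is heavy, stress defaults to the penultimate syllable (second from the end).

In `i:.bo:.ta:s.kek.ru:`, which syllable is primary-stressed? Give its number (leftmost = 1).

1

Weights: 1 i: H, 2 bo: H, 3 ta:s H, 4 kek H, 5 ru: H.
Heavy syllables in the domain: 1, 2, 3, 4, 5. The leftmost is syllable 1 (i:).
Primary stress: syllable 1 → ˈi:.bo:.ta:s.kek.ru:.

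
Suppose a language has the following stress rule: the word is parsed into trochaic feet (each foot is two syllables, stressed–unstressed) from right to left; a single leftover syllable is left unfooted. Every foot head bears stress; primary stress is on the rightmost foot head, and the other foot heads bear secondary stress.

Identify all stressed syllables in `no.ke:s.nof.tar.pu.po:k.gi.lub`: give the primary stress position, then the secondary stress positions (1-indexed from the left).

primary 7, secondary 1, 3, 5

Parse right to left into trochaic (ˈσσ) feet: (ˈno.ke:s) (ˈnof.tar) (ˈpu.po:k) (ˈgi.lub).
Foot heads (stressed positions): 1, 3, 5, 7.
End Rule Rightmost: primary stress on the rightmost head = syllable 7.
Secondary stress on 1, 3, 5: ˌno.ke:s.ˌnof.tar.ˌpu.po:k.ˈgi.lub.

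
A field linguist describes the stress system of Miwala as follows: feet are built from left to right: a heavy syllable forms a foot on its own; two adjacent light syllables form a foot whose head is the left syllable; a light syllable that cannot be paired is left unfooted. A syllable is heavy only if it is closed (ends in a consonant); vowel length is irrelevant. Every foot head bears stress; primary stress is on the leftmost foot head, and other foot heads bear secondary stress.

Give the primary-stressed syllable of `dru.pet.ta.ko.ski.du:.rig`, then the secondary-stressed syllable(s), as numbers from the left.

Weights: 1 dru L, 2 pet H, 3 ta L, 4 ko L, 5 ski L, 6 du: L, 7 rig H.
Parse left to right (heavy = foot alone; LL = one foot; stranded L unfooted): dru (ˈpet) (ˈta.ko) (ˈski.du:) (ˈrig).
Foot heads: 2, 3, 5, 7.
Primary stress on the leftmost head = syllable 2.
Secondary stress on 3, 5, 7: dru.ˈpet.ˌta.ko.ˌski.du:.ˌrig.

primary 2, secondary 3, 5, 7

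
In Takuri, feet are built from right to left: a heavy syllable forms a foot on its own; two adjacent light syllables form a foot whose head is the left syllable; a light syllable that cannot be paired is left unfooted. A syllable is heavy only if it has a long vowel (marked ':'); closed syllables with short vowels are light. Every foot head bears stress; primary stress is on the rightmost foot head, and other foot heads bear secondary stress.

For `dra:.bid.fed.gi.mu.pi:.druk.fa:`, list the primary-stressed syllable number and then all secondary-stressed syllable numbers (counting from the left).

primary 8, secondary 1, 2, 4, 6

Weights: 1 dra: H, 2 bid L, 3 fed L, 4 gi L, 5 mu L, 6 pi: H, 7 druk L, 8 fa: H.
Parse right to left (heavy = foot alone; LL = one foot; stranded L unfooted): (ˈdra:) (ˈbid.fed) (ˈgi.mu) (ˈpi:) druk (ˈfa:).
Foot heads: 1, 2, 4, 6, 8.
Primary stress on the rightmost head = syllable 8.
Secondary stress on 1, 2, 4, 6: ˌdra:.ˌbid.fed.ˌgi.mu.ˌpi:.druk.ˈfa:.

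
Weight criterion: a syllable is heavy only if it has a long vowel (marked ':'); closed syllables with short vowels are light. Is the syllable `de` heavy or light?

`de`: short vowel, open (no coda). Short vowel → light.

light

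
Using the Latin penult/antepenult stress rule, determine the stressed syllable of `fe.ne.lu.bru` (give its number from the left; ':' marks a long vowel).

2

Classical Latin: stress the penult if heavy (long vowel or closed), else the antepenult.
Weights: 2 ne L, 3 lu L, 4 bru L.
The penult (syllable 3, lu) is light, so stress falls on the antepenult (syllable 2, ne).
Stress on syllable 2: fe.ˈne.lu.bru.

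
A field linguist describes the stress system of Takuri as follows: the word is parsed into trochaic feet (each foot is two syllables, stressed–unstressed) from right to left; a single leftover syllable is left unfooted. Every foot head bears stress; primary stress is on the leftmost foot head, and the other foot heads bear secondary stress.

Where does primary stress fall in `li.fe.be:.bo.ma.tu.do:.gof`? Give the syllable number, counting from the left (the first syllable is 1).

Parse right to left into trochaic (ˈσσ) feet: (ˈli.fe) (ˈbe:.bo) (ˈma.tu) (ˈdo:.gof).
Foot heads (stressed positions): 1, 3, 5, 7.
End Rule Leftmost: primary stress on the leftmost head = syllable 1.
Primary stress: syllable 1 → ˈli.fe.be:.bo.ma.tu.do:.gof.

1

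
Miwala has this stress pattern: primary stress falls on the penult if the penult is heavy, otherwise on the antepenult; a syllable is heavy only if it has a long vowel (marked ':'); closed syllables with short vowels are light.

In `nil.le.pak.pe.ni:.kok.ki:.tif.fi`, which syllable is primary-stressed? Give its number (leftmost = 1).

7

Weights: 7 ki: H, 8 tif L, 9 fi L.
The penult (syllable 8, tif) is light, so stress falls on the antepenult (syllable 7, ki:).
Primary stress: syllable 7 → nil.le.pak.pe.ni:.kok.ˈki:.tif.fi.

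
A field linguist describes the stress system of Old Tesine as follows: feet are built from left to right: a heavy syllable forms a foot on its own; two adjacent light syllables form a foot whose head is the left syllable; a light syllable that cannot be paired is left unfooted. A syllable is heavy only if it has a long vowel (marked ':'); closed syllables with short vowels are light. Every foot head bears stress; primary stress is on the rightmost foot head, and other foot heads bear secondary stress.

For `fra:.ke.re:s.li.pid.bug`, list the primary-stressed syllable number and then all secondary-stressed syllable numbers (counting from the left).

Weights: 1 fra: H, 2 ke L, 3 re:s H, 4 li L, 5 pid L, 6 bug L.
Parse left to right (heavy = foot alone; LL = one foot; stranded L unfooted): (ˈfra:) ke (ˈre:s) (ˈli.pid) bug.
Foot heads: 1, 3, 4.
Primary stress on the rightmost head = syllable 4.
Secondary stress on 1, 3: ˌfra:.ke.ˌre:s.ˈli.pid.bug.

primary 4, secondary 1, 3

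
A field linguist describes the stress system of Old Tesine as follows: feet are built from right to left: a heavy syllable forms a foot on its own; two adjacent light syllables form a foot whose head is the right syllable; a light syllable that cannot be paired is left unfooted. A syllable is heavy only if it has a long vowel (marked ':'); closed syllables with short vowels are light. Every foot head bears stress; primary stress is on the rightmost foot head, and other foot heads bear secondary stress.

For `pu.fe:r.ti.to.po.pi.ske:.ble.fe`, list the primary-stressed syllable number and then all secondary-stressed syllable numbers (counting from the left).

primary 9, secondary 2, 4, 6, 7

Weights: 1 pu L, 2 fe:r H, 3 ti L, 4 to L, 5 po L, 6 pi L, 7 ske: H, 8 ble L, 9 fe L.
Parse right to left (heavy = foot alone; LL = one foot; stranded L unfooted): pu (ˈfe:r) (ti.ˈto) (po.ˈpi) (ˈske:) (ble.ˈfe).
Foot heads: 2, 4, 6, 7, 9.
Primary stress on the rightmost head = syllable 9.
Secondary stress on 2, 4, 6, 7: pu.ˌfe:r.ti.ˌto.po.ˌpi.ˌske:.ble.ˈfe.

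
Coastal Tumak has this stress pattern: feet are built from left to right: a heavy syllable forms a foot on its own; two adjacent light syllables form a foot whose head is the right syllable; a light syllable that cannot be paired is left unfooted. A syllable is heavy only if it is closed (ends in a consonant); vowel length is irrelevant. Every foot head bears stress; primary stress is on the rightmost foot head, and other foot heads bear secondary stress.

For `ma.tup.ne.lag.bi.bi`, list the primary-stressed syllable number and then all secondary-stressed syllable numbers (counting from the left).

Weights: 1 ma L, 2 tup H, 3 ne L, 4 lag H, 5 bi L, 6 bi L.
Parse left to right (heavy = foot alone; LL = one foot; stranded L unfooted): ma (ˈtup) ne (ˈlag) (bi.ˈbi).
Foot heads: 2, 4, 6.
Primary stress on the rightmost head = syllable 6.
Secondary stress on 2, 4: ma.ˌtup.ne.ˌlag.bi.ˈbi.

primary 6, secondary 2, 4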